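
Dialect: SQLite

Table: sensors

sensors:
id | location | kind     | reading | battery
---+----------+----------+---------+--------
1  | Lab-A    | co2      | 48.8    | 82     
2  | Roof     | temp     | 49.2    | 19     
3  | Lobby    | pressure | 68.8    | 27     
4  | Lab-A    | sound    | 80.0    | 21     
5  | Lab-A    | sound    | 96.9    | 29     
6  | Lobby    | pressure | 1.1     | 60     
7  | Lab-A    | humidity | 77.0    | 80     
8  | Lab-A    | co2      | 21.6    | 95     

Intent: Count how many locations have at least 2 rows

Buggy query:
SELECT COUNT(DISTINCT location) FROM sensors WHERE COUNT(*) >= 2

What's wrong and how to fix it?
Bug: WHERE filters individual rows, not groups, so a group-level COUNT is invalid there

Fix: Group first with HAVING COUNT(*) >= 2, then COUNT the resulting groups

Corrected query:
SELECT COUNT(*) FROM (SELECT location FROM sensors GROUP BY location HAVING COUNT(*) >= 2)

Result:
COUNT(*)
--------
2       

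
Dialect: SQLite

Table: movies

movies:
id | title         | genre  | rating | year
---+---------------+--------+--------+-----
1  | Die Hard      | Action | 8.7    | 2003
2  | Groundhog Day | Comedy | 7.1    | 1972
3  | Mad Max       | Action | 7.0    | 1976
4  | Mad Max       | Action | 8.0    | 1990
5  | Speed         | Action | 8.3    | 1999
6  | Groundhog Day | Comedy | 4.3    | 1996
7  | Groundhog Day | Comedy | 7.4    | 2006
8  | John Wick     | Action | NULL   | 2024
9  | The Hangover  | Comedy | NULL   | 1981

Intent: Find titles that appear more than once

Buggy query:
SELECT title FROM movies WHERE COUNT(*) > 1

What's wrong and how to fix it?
Bug: COUNT(*) is an aggregate and cannot be used in WHERE

Fix: Group first, then use HAVING for the count condition

Corrected query:
SELECT title FROM movies GROUP BY title HAVING COUNT(*) > 1

Result:
title        
-------------
Groundhog Day
Mad Max      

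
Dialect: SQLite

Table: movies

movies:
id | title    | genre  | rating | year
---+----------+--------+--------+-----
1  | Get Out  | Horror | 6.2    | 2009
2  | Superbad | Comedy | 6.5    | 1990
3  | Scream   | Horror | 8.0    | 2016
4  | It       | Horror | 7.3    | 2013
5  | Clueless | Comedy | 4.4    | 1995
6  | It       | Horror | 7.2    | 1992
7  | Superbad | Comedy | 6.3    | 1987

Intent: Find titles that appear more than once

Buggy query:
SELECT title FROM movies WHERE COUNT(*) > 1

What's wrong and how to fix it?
Bug: WHERE can't reference COUNT(*); aggregates are computed after WHERE

Fix: Group first, then use HAVING for the count condition

Corrected query:
SELECT title FROM movies GROUP BY title HAVING COUNT(*) > 1

Result:
title   
--------
It      
Superbad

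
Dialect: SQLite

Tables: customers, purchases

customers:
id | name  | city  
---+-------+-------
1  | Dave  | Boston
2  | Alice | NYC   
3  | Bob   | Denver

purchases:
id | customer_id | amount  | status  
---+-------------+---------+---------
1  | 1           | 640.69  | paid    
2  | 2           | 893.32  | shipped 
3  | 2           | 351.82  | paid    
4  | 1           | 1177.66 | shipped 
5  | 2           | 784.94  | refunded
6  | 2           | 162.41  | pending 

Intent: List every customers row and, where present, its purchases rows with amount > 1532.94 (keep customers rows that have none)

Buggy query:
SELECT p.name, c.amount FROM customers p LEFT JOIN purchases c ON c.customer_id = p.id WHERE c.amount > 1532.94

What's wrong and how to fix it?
Bug: A WHERE condition on the right-hand table after LEFT JOIN drops unmatched parents

Fix: Put 'c.amount > 1532.94' in the JOIN's ON clause instead of WHERE

Corrected query:
SELECT p.name, c.amount FROM customers p LEFT JOIN purchases c ON c.customer_id = p.id AND c.amount > 1532.94

Result:
name  | amount
------+-------
Dave  | NULL  
Alice | NULL  
Bob   | NULL  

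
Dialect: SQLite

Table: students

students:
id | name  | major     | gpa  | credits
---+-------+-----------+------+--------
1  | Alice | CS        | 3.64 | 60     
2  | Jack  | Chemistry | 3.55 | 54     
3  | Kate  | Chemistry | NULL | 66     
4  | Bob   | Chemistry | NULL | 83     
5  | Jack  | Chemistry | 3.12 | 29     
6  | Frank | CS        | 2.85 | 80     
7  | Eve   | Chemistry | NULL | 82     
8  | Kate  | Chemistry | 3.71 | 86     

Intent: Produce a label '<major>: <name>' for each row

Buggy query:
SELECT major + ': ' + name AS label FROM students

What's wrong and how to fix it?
Bug: SQLite uses || for string concatenation; + coerces text to numbers (yielding 0)

Fix: Replace + with || to concatenate text

Corrected query:
SELECT major || ': ' || name AS label FROM students

Result:
label          
---------------
CS: Alice      
Chemistry: Jack
Chemistry: Kate
Chemistry: Bob 
Chemistry: Jack
CS: Frank      
Chemistry: Eve 
Chemistry: Kate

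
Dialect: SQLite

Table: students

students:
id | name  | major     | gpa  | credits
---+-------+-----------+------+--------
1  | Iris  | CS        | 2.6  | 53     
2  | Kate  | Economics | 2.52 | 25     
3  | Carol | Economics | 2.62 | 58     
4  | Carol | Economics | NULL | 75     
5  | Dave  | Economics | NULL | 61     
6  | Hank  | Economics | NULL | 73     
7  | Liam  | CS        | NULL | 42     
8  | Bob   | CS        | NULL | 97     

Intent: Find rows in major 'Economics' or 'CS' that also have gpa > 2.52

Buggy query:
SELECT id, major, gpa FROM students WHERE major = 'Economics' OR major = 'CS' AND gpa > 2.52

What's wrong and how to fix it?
Bug: Without parentheses, AND is evaluated before OR, so the gpa filter only applies to the 'CS' branch

Fix: Add parentheses around the OR so the AND applies to both alternatives

Corrected query:
SELECT id, major, gpa FROM students WHERE (major = 'Economics' OR major = 'CS') AND gpa > 2.52

Result:
id | major     | gpa 
---+-----------+-----
1  | CS        | 2.6 
3  | Economics | 2.62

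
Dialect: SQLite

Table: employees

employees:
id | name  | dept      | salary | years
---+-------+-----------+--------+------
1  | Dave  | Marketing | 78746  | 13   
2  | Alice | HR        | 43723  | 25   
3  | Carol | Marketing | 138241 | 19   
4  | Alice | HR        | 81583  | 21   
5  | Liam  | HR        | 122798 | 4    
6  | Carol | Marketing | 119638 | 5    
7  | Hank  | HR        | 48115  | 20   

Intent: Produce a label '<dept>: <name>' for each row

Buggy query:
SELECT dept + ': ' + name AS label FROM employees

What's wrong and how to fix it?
Bug: '+' is numeric addition; on text columns SQLite converts them to 0 instead of concatenating

Fix: Replace + with || to concatenate text

Corrected query:
SELECT dept || ': ' || name AS label FROM employees

Result:
label           
----------------
Marketing: Dave 
HR: Alice       
Marketing: Carol
HR: Alice       
HR: Liam        
Marketing: Carol
HR: Hank        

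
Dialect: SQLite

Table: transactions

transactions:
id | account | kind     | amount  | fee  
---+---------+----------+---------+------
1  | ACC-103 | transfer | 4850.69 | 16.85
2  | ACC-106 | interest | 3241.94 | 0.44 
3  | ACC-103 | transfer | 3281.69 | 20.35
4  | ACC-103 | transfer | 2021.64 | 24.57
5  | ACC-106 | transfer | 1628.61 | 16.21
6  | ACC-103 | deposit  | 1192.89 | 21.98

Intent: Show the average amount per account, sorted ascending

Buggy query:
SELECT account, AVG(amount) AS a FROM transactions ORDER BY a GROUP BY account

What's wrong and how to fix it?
Bug: GROUP BY must precede ORDER BY

Fix: Move ORDER BY to the end, after GROUP BY

Corrected query:
SELECT account, AVG(amount) AS a FROM transactions GROUP BY account ORDER BY a

Result:
account | a        
--------+----------
ACC-106 | 2435.275 
ACC-103 | 2836.7275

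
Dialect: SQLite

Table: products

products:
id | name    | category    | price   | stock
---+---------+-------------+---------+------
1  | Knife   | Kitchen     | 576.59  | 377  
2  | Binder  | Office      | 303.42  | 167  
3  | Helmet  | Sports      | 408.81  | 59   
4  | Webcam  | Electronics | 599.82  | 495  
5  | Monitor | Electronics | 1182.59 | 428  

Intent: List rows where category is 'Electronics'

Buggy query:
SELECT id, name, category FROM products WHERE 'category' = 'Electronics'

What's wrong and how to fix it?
Bug: Single quotes denote string literals in SQL; the column name is being compared as a constant string

Fix: Reference the column as category without single quotes

Corrected query:
SELECT id, name, category FROM products WHERE category = 'Electronics'

Result:
id | name    | category   
---+---------+------------
4  | Webcam  | Electronics
5  | Monitor | Electronics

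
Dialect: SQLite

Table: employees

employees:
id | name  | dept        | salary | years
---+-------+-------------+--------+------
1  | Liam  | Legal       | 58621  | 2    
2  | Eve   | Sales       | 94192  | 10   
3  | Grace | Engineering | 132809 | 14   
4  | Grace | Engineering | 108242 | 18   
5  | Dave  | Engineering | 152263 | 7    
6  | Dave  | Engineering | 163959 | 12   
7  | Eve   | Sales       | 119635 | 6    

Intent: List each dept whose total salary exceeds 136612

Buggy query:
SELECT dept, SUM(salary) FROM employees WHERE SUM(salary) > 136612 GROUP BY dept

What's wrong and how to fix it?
Bug: WHERE runs before GROUP BY, so aggregates aren't available there

Fix: Move the aggregate condition to a HAVING clause

Corrected query:
SELECT dept, SUM(salary) FROM employees GROUP BY dept HAVING SUM(salary) > 136612

Result:
dept        | SUM(salary)
------------+------------
Engineering | 557273     
Sales       | 213827     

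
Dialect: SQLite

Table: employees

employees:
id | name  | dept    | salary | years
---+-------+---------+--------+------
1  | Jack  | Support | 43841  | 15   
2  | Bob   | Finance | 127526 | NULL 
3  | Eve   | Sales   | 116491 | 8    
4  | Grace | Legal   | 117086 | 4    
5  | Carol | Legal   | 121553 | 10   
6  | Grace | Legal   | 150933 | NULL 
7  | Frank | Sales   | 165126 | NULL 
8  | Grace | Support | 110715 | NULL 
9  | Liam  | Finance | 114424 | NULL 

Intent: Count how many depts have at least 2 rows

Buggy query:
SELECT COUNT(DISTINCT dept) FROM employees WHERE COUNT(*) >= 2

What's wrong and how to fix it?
Bug: COUNT(*) cannot appear in WHERE; the per-group count doesn't exist yet

Fix: Use a subquery that GROUPs and filters with HAVING, then count its rows

Corrected query:
SELECT COUNT(*) FROM (SELECT dept FROM employees GROUP BY dept HAVING COUNT(*) >= 2)

Result:
COUNT(*)
--------
4       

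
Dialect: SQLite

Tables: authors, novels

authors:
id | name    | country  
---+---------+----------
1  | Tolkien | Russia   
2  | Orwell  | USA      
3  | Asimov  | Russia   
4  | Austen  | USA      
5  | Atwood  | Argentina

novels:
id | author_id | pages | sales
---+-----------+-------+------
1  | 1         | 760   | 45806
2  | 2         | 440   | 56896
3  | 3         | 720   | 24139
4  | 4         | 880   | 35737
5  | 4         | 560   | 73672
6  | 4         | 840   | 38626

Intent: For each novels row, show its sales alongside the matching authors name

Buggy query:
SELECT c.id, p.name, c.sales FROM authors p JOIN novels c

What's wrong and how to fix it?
Bug: Missing join condition: each novels row is matched to all authors rows instead of just its own

Fix: Specify the join condition linking the foreign key to the parent id

Corrected query:
SELECT c.id, p.name, c.sales FROM authors p JOIN novels c ON c.author_id = p.id

Result:
id | name    | sales
---+---------+------
1  | Tolkien | 45806
2  | Orwell  | 56896
3  | Asimov  | 24139
4  | Austen  | 35737
5  | Austen  | 73672
6  | Austen  | 38626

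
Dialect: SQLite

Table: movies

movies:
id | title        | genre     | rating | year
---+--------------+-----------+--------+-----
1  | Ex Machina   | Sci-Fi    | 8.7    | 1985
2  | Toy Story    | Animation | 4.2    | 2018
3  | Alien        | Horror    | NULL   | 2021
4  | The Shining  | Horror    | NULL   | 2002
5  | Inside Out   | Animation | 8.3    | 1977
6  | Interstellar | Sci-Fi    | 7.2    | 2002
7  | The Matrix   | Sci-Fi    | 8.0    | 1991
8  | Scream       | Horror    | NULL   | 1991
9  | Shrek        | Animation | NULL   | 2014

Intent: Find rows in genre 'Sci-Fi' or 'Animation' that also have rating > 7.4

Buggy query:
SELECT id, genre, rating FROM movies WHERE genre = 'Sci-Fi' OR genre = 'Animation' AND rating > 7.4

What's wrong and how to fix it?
Bug: AND binds tighter than OR, so this parses as genre = 'Sci-Fi' OR (genre = 'Animation' AND rating > 7.4)

Fix: Add parentheses around the OR so the AND applies to both alternatives

Corrected query:
SELECT id, genre, rating FROM movies WHERE (genre = 'Sci-Fi' OR genre = 'Animation') AND rating > 7.4

Result:
id | genre     | rating
---+-----------+-------
1  | Sci-Fi    | 8.7   
5  | Animation | 8.3   
7  | Sci-Fi    | 8     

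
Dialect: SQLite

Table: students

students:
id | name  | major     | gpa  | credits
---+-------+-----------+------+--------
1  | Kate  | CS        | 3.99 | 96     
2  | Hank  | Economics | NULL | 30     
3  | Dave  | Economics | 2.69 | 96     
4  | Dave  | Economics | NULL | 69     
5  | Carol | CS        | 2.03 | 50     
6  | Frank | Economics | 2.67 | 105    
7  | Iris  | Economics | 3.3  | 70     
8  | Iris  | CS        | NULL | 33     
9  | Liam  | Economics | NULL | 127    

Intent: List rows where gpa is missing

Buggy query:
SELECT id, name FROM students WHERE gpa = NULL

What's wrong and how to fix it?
Bug: Comparing to NULL with '=' never matches; NULL = NULL is unknown, not true

Fix: Replace '= NULL' with 'IS NULL'

Corrected query:
SELECT id, name FROM students WHERE gpa IS NULL

Result:
id | name
---+-----
2  | Hank
4  | Dave
8  | Iris
9  | Liam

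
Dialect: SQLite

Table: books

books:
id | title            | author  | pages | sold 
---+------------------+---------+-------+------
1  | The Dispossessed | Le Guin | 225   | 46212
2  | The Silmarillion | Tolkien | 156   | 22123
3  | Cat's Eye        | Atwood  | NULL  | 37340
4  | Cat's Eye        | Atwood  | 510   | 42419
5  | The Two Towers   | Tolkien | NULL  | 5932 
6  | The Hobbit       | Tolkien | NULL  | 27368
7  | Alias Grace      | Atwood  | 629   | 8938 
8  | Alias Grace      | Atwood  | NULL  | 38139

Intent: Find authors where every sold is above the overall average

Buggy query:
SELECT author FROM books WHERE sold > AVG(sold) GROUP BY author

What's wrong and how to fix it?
Bug: AVG() is an aggregate; it can't sit directly in WHERE

Fix: Compute the overall average in a scalar subquery and compare each group's MIN against it in HAVING

Corrected query:
SELECT author FROM books GROUP BY author HAVING MIN(sold) > (SELECT AVG(sold) FROM books)

Result:
author 
-------
Le Guin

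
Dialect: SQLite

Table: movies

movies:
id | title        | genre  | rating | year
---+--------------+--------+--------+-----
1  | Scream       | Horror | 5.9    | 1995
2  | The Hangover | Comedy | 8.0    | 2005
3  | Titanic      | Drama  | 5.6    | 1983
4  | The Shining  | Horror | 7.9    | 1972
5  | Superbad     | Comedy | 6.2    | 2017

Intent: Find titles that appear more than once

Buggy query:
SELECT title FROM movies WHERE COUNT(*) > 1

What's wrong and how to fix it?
Bug: WHERE can't reference COUNT(*); aggregates are computed after WHERE

Fix: Group first, then use HAVING for the count condition

Corrected query:
SELECT title FROM movies GROUP BY title HAVING COUNT(*) > 1

Result:
(no rows)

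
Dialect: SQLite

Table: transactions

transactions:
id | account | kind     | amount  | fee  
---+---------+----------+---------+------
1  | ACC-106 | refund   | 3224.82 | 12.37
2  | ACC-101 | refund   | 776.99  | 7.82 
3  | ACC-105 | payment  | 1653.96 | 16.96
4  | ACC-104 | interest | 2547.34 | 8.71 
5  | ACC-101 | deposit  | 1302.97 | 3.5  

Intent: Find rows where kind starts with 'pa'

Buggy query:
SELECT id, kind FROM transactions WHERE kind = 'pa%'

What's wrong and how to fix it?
Bug: '=' compares the literal string including the % character; pattern matching needs LIKE

Fix: Use LIKE for wildcard pattern matching

Corrected query:
SELECT id, kind FROM transactions WHERE kind LIKE 'pa%'

Result:
id | kind   
---+--------
3  | payment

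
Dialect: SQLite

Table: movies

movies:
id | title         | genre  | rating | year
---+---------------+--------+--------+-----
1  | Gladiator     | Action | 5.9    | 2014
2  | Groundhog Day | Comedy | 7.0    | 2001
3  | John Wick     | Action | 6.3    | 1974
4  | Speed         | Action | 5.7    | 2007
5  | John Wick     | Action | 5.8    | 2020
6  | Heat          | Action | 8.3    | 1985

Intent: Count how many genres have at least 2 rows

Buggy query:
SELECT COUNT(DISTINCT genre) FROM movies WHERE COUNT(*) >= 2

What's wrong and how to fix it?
Bug: WHERE filters individual rows, not groups, so a group-level COUNT is invalid there

Fix: Use a subquery that GROUPs and filters with HAVING, then count its rows

Corrected query:
SELECT COUNT(*) FROM (SELECT genre FROM movies GROUP BY genre HAVING COUNT(*) >= 2)

Result:
COUNT(*)
--------
1       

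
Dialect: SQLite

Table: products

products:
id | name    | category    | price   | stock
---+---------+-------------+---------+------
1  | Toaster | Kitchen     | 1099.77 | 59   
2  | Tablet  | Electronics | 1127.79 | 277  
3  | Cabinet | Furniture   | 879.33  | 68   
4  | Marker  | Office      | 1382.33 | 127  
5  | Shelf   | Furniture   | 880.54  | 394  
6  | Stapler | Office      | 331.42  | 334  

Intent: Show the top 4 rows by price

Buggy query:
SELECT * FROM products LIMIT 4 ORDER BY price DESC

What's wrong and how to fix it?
Bug: LIMIT must come after ORDER BY

Fix: Sort with ORDER BY, then apply LIMIT

Corrected query:
SELECT * FROM products ORDER BY price DESC LIMIT 4

Result:
id | name    | category    | price   | stock
---+---------+-------------+---------+------
4  | Marker  | Office      | 1382.33 | 127  
2  | Tablet  | Electronics | 1127.79 | 277  
1  | Toaster | Kitchen     | 1099.77 | 59   
5  | Shelf   | Furniture   | 880.54  | 394  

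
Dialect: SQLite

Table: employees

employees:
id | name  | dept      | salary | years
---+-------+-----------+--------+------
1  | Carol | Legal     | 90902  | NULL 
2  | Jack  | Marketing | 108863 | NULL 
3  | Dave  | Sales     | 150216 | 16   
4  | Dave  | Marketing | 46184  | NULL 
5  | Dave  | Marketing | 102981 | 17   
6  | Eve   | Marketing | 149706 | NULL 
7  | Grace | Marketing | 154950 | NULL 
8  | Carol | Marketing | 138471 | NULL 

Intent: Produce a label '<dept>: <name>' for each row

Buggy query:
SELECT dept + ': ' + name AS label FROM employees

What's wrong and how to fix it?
Bug: '+' is numeric addition; on text columns SQLite converts them to 0 instead of concatenating

Fix: Replace + with || to concatenate text

Corrected query:
SELECT dept || ': ' || name AS label FROM employees

Result:
label           
----------------
Legal: Carol    
Marketing: Jack 
Sales: Dave     
Marketing: Dave 
Marketing: Dave 
Marketing: Eve  
Marketing: Grace
Marketing: Carol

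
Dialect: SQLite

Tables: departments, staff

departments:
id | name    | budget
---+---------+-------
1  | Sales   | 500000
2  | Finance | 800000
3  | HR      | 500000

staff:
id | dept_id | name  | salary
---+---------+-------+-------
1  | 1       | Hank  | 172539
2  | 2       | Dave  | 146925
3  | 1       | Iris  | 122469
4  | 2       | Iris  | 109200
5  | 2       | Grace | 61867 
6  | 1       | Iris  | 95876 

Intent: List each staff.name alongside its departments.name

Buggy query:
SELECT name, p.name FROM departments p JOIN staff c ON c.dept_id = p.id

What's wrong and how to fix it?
Bug: 'name' exists in both joined tables, so the database can't tell which one is meant

Fix: Qualify the column with its table alias (c.name)

Corrected query:
SELECT c.name, p.name FROM departments p JOIN staff c ON c.dept_id = p.id

Result:
name  | name   
------+--------
Hank  | Sales  
Dave  | Finance
Iris  | Sales  
Iris  | Finance
Grace | Finance
Iris  | Sales  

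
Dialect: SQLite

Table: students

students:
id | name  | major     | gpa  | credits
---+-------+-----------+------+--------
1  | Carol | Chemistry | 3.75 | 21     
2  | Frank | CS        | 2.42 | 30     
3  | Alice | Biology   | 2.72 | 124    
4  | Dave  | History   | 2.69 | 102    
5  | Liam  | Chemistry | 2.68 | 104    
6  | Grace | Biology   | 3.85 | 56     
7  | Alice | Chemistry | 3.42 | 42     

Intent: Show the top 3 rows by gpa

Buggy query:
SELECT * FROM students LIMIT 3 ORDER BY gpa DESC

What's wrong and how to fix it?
Bug: ORDER BY cannot follow LIMIT; LIMIT is the final clause

Fix: Swap the clauses: ORDER BY first, then LIMIT

Corrected query:
SELECT * FROM students ORDER BY gpa DESC LIMIT 3

Result:
id | name  | major     | gpa  | credits
---+-------+-----------+------+--------
6  | Grace | Biology   | 3.85 | 56     
1  | Carol | Chemistry | 3.75 | 21     
7  | Alice | Chemistry | 3.42 | 42     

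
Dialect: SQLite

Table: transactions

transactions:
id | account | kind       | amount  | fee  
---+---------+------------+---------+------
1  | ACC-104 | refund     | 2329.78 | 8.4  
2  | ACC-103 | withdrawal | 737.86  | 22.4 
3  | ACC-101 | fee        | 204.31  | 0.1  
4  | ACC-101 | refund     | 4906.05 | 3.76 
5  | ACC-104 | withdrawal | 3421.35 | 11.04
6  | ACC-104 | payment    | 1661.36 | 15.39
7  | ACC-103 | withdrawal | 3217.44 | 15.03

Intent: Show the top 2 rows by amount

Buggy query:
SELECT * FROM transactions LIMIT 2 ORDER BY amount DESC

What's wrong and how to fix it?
Bug: ORDER BY cannot follow LIMIT; LIMIT is the final clause

Fix: Swap the clauses: ORDER BY first, then LIMIT

Corrected query:
SELECT * FROM transactions ORDER BY amount DESC LIMIT 2

Result:
id | account | kind       | amount  | fee  
---+---------+------------+---------+------
4  | ACC-101 | refund     | 4906.05 | 3.76 
5  | ACC-104 | withdrawal | 3421.35 | 11.04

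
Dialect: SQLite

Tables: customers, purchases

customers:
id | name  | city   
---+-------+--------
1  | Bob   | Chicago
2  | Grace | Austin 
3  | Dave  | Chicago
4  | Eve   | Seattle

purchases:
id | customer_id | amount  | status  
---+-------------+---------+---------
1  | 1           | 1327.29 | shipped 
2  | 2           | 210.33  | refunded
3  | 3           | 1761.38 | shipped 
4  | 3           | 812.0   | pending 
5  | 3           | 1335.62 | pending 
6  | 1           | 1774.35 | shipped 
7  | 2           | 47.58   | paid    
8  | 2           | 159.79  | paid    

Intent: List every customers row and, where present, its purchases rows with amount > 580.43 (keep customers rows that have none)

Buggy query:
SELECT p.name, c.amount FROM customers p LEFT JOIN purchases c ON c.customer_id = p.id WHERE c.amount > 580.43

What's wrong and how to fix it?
Bug: A WHERE condition on the right-hand table after LEFT JOIN drops unmatched parents

Fix: Put 'c.amount > 580.43' in the JOIN's ON clause instead of WHERE

Corrected query:
SELECT p.name, c.amount FROM customers p LEFT JOIN purchases c ON c.customer_id = p.id AND c.amount > 580.43

Result:
name  | amount 
------+--------
Bob   | 1327.29
Bob   | 1774.35
Grace | NULL   
Dave  | 812    
Dave  | 1335.62
Dave  | 1761.38
Eve   | NULL   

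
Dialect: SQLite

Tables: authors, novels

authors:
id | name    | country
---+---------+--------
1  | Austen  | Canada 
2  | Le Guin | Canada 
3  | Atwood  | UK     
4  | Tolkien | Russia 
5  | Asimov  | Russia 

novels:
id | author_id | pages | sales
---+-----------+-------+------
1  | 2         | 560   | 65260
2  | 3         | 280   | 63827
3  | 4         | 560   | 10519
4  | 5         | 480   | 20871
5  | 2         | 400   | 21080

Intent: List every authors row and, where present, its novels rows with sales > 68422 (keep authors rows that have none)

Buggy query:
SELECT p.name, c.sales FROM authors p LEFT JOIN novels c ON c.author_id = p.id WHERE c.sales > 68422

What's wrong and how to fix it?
Bug: A WHERE condition on the right-hand table after LEFT JOIN drops unmatched parents

Fix: Put 'c.sales > 68422' in the JOIN's ON clause instead of WHERE

Corrected query:
SELECT p.name, c.sales FROM authors p LEFT JOIN novels c ON c.author_id = p.id AND c.sales > 68422

Result:
name    | sales
--------+------
Austen  | NULL 
Le Guin | NULL 
Atwood  | NULL 
Tolkien | NULL 
Asimov  | NULL 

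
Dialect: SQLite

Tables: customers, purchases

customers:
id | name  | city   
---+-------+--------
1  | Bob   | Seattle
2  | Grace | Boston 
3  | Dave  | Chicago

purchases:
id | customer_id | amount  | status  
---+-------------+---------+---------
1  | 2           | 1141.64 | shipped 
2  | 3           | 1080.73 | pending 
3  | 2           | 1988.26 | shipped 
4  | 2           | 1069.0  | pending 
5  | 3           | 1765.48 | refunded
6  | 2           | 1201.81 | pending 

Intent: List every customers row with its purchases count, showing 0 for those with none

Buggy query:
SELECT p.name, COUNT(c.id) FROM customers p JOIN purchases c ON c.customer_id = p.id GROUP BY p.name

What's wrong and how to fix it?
Bug: INNER JOIN drops customers rows that have no matching purchases rows

Fix: Switch to LEFT JOIN to retain unmatched parent rows

Corrected query:
SELECT p.name, COUNT(c.id) FROM customers p LEFT JOIN purchases c ON c.customer_id = p.id GROUP BY p.name

Result:
name  | COUNT(c.id)
------+------------
Bob   | 0          
Dave  | 2          
Grace | 4          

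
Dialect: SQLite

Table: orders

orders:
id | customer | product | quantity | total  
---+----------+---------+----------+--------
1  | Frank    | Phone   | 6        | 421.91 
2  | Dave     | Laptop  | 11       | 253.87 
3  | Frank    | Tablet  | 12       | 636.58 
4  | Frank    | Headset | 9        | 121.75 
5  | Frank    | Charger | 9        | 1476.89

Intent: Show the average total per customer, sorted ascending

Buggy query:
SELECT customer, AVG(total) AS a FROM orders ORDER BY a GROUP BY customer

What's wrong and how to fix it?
Bug: GROUP BY must precede ORDER BY

Fix: Move ORDER BY to the end, after GROUP BY

Corrected query:
SELECT customer, AVG(total) AS a FROM orders GROUP BY customer ORDER BY a

Result:
customer | a       
---------+---------
Dave     | 253.87  
Frank    | 664.2825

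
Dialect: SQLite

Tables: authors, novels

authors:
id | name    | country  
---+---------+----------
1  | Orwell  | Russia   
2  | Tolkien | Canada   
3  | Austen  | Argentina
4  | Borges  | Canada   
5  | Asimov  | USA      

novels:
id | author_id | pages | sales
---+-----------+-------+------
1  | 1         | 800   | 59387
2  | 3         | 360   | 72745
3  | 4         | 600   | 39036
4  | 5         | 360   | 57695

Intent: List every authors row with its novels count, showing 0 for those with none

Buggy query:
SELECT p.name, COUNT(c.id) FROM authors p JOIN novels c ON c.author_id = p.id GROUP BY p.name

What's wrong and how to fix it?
Bug: INNER JOIN drops authors rows that have no matching novels rows

Fix: Switch to LEFT JOIN to retain unmatched parent rows

Corrected query:
SELECT p.name, COUNT(c.id) FROM authors p LEFT JOIN novels c ON c.author_id = p.id GROUP BY p.name

Result:
name    | COUNT(c.id)
--------+------------
Asimov  | 1          
Austen  | 1          
Borges  | 1          
Orwell  | 1          
Tolkien | 0          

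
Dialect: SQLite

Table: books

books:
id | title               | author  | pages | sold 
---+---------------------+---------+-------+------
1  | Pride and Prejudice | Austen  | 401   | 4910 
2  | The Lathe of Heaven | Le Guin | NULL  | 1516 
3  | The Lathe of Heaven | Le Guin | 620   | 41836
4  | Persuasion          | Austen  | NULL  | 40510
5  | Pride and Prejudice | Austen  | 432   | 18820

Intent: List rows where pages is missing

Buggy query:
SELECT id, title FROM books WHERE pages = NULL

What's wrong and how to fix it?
Bug: Comparing to NULL with '=' never matches; NULL = NULL is unknown, not true

Fix: Use IS NULL to test for NULL

Corrected query:
SELECT id, title FROM books WHERE pages IS NULL

Result:
id | title              
---+--------------------
2  | The Lathe of Heaven
4  | Persuasion         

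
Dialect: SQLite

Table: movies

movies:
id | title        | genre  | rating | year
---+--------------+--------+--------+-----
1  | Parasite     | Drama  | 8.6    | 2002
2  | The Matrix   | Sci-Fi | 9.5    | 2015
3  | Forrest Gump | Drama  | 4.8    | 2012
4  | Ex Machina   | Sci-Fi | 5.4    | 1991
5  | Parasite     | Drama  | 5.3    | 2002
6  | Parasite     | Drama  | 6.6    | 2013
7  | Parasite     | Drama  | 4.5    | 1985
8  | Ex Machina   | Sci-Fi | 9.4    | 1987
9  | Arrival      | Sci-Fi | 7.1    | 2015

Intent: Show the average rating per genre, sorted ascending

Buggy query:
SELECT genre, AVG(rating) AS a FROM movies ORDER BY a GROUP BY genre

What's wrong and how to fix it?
Bug: ORDER BY appears before GROUP BY; SQL clause order requires GROUP BY first

Fix: Move ORDER BY to the end, after GROUP BY

Corrected query:
SELECT genre, AVG(rating) AS a FROM movies GROUP BY genre ORDER BY a

Result:
genre  | a   
-------+-----
Drama  | 5.96
Sci-Fi | 7.85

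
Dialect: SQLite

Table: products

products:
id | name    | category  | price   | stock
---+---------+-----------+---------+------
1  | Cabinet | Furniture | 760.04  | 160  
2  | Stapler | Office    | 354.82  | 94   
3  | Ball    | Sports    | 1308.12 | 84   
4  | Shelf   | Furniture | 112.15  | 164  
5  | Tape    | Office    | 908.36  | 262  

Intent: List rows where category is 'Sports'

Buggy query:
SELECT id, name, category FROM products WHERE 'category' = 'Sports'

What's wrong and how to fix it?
Bug: Single quotes denote string literals in SQL; the column name is being compared as a constant string

Fix: Reference the column as category without single quotes

Corrected query:
SELECT id, name, category FROM products WHERE category = 'Sports'

Result:
id | name | category
---+------+---------
3  | Ball | Sports  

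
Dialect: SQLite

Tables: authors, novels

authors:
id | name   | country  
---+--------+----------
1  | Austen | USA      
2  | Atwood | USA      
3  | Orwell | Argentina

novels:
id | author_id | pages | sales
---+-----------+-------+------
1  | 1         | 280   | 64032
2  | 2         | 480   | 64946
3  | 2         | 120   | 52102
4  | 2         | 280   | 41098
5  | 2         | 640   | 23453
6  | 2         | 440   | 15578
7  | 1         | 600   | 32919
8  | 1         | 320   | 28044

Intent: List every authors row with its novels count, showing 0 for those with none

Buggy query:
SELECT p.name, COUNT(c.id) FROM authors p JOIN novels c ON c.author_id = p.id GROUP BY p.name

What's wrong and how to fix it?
Bug: An inner join excludes parents with zero children

Fix: Switch to LEFT JOIN to retain unmatched parent rows

Corrected query:
SELECT p.name, COUNT(c.id) FROM authors p LEFT JOIN novels c ON c.author_id = p.id GROUP BY p.name

Result:
name   | COUNT(c.id)
-------+------------
Atwood | 5          
Austen | 3          
Orwell | 0          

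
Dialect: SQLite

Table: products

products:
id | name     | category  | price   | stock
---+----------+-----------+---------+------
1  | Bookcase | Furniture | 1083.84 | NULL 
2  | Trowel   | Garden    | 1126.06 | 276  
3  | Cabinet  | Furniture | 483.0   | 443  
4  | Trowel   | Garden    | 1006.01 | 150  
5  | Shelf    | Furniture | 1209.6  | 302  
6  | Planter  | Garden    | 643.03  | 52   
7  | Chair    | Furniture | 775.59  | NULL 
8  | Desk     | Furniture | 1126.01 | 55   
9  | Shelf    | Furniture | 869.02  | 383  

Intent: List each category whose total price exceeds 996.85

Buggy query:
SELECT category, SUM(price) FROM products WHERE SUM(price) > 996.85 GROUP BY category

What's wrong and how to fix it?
Bug: SUM(price) is an aggregate, but WHERE filters rows before aggregation

Fix: Move the aggregate condition to a HAVING clause

Corrected query:
SELECT category, SUM(price) FROM products GROUP BY category HAVING SUM(price) > 996.85

Result:
category  | SUM(price)
----------+-----------
Furniture | 5547.06   
Garden    | 2775.1    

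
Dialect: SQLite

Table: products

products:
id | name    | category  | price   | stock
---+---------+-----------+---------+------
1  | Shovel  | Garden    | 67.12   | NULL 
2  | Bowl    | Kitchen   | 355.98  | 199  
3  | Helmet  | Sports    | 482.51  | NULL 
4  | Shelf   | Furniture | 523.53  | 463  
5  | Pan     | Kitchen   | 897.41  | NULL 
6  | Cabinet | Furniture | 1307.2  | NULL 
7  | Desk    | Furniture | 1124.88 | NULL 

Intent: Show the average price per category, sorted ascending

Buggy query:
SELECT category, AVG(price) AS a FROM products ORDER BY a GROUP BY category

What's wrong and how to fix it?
Bug: GROUP BY must precede ORDER BY

Fix: Move ORDER BY to the end, after GROUP BY

Corrected query:
SELECT category, AVG(price) AS a FROM products GROUP BY category ORDER BY a

Result:
category  | a         
----------+-----------
Garden    | 67.12     
Sports    | 482.51    
Kitchen   | 626.695   
Furniture | 985.203333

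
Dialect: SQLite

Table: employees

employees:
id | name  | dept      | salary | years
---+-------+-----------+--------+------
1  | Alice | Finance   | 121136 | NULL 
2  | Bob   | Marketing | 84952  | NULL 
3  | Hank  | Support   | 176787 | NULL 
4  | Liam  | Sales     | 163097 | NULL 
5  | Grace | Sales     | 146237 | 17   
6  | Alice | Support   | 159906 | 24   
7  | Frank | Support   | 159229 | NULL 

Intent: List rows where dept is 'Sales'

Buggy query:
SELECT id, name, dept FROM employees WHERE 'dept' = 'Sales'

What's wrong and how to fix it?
Bug: 'dept' in single quotes is a string literal, not the column; the comparison is literal-vs-literal and never true

Fix: Remove the quotes around the column name (or use double quotes for an identifier)

Corrected query:
SELECT id, name, dept FROM employees WHERE dept = 'Sales'

Result:
id | name  | dept 
---+-------+------
4  | Liam  | Sales
5  | Grace | Sales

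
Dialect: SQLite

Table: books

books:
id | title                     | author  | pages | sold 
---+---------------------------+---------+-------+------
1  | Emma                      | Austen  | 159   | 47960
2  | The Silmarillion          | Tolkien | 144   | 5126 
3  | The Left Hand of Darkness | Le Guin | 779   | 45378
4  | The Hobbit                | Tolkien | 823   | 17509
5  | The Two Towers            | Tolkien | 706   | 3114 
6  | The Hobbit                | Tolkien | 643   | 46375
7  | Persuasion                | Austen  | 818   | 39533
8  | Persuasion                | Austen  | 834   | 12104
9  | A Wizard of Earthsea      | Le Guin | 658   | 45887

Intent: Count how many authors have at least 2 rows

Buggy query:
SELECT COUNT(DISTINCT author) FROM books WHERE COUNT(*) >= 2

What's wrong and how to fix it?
Bug: WHERE filters individual rows, not groups, so a group-level COUNT is invalid there

Fix: Use a subquery that GROUPs and filters with HAVING, then count its rows

Corrected query:
SELECT COUNT(*) FROM (SELECT author FROM books GROUP BY author HAVING COUNT(*) >= 2)

Result:
COUNT(*)
--------
3       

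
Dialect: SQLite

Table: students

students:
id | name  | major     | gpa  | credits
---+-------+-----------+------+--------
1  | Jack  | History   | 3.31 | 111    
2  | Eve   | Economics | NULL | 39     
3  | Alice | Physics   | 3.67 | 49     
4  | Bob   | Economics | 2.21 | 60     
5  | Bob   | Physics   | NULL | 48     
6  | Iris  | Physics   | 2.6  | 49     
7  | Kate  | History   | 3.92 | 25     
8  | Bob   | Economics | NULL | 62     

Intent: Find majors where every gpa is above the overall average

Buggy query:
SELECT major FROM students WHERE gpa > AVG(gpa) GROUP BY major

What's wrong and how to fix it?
Bug: AVG() is an aggregate; it can't sit directly in WHERE

Fix: Compute the overall average in a scalar subquery and compare each group's MIN against it in HAVING

Corrected query:
SELECT major FROM students GROUP BY major HAVING MIN(gpa) > (SELECT AVG(gpa) FROM students)

Result:
major  
-------
History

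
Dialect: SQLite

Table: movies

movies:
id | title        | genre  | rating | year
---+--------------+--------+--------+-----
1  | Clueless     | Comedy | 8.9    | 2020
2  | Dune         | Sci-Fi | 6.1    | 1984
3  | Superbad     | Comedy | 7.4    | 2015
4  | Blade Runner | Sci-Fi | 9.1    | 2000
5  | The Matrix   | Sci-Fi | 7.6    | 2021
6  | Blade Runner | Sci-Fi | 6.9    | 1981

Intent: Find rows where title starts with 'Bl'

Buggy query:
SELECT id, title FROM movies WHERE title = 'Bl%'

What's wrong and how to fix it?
Bug: '=' compares the literal string including the % character; pattern matching needs LIKE

Fix: Use LIKE for wildcard pattern matching

Corrected query:
SELECT id, title FROM movies WHERE title LIKE 'Bl%'

Result:
id | title       
---+-------------
4  | Blade Runner
6  | Blade Runner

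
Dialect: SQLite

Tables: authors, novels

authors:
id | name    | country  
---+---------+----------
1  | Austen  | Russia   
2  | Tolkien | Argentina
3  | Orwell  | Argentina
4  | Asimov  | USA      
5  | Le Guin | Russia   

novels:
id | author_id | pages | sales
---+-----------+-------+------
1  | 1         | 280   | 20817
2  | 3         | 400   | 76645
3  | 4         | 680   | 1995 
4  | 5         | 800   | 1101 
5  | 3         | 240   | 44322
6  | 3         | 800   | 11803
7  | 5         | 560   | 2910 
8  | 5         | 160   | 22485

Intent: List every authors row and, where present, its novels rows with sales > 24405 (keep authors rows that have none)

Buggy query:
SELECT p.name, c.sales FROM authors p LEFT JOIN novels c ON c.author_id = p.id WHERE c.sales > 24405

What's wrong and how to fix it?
Bug: A WHERE condition on the right-hand table after LEFT JOIN drops unmatched parents

Fix: Put 'c.sales > 24405' in the JOIN's ON clause instead of WHERE

Corrected query:
SELECT p.name, c.sales FROM authors p LEFT JOIN novels c ON c.author_id = p.id AND c.sales > 24405

Result:
name    | sales
--------+------
Austen  | NULL 
Tolkien | NULL 
Orwell  | 44322
Orwell  | 76645
Asimov  | NULL 
Le Guin | NULL 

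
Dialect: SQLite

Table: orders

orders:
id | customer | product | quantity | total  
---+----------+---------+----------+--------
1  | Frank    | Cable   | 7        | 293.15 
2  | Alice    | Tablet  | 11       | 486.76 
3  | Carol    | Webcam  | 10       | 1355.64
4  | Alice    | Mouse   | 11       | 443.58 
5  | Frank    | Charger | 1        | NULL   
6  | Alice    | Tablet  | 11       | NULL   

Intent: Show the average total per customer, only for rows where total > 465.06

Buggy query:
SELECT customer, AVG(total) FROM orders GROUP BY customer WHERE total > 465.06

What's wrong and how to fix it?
Bug: Row-level WHERE must come before GROUP BY in the clause order

Fix: Place WHERE between FROM and GROUP BY

Corrected query:
SELECT customer, AVG(total) FROM orders WHERE total > 465.06 GROUP BY customer

Result:
customer | AVG(total)
---------+-----------
Alice    | 486.76    
Carol    | 1355.64   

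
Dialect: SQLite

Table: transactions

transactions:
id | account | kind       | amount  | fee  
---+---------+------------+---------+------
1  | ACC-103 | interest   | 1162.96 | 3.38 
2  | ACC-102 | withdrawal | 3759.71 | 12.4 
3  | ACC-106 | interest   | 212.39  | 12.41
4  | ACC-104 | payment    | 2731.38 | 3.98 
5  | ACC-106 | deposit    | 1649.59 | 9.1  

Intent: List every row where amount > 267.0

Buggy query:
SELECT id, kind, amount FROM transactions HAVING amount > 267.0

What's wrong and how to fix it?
Bug: HAVING filters the output of aggregation, but this query has no GROUP BY and no aggregate functions, so SQLite rejects it (HAVING clause on a non-aggregate query); the condition here is per row

Fix: Replace HAVING with WHERE since the condition applies to individual rows

Corrected query:
SELECT id, kind, amount FROM transactions WHERE amount > 267.0

Result:
id | kind       | amount 
---+------------+--------
1  | interest   | 1162.96
2  | withdrawal | 3759.71
4  | payment    | 2731.38
5  | deposit    | 1649.59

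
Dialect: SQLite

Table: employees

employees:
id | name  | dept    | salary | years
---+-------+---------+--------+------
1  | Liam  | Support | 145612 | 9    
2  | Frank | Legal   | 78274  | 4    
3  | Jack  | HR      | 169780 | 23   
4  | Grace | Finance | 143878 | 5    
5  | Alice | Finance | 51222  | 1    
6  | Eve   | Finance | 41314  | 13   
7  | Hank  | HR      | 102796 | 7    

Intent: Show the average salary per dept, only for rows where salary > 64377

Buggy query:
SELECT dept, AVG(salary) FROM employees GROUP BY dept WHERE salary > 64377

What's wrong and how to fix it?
Bug: Row-level WHERE must come before GROUP BY in the clause order

Fix: Place WHERE between FROM and GROUP BY

Corrected query:
SELECT dept, AVG(salary) FROM employees WHERE salary > 64377 GROUP BY dept

Result:
dept    | AVG(salary)
--------+------------
Finance | 143878     
HR      | 136288     
Legal   | 78274      
Support | 145612     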